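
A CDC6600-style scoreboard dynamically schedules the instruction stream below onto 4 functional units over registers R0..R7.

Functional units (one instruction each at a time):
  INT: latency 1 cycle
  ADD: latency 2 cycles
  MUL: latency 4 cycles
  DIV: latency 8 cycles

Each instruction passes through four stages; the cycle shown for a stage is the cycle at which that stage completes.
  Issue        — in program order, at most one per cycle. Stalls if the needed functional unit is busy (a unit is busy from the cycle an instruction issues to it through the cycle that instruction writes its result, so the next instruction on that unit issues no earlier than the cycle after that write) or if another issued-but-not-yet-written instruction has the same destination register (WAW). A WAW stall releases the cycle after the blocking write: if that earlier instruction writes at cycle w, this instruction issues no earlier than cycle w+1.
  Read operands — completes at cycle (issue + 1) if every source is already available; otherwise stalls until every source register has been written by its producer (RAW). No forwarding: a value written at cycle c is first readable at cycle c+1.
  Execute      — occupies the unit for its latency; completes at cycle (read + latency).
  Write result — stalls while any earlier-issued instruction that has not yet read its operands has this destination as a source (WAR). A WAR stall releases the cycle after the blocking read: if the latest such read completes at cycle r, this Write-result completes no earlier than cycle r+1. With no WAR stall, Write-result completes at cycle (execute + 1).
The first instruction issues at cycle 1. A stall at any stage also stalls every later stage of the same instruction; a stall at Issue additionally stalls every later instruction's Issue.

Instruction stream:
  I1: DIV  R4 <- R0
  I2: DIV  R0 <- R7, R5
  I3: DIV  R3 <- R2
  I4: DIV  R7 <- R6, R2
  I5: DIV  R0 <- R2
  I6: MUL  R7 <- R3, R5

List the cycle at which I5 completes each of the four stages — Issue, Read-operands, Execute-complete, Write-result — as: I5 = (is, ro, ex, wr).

t=1  I1 dispatched to DIV
t=2  I1 operands ready
t=10  I1 complete
t=11  R4←I1
t=12  I2 dispatched to DIV
t=13  I2 operands ready
t=21  I2 complete
t=22  R0←I2
t=23  I3 dispatched to DIV
t=24  I3 operands ready
t=32  I3 complete
t=33  R3←I3
t=34  I4 dispatched to DIV
t=35  I4 operands ready
t=43  I4 complete
t=44  R7←I4
t=45  I5 dispatched to DIV
t=46  I5 operands ready | I6 dispatched to MUL
t=47  I6 operands ready
t=51  I6 complete
t=52  R7←I6
t=54  I5 complete
t=55  R0←I5

I5 = (45, 46, 54, 55)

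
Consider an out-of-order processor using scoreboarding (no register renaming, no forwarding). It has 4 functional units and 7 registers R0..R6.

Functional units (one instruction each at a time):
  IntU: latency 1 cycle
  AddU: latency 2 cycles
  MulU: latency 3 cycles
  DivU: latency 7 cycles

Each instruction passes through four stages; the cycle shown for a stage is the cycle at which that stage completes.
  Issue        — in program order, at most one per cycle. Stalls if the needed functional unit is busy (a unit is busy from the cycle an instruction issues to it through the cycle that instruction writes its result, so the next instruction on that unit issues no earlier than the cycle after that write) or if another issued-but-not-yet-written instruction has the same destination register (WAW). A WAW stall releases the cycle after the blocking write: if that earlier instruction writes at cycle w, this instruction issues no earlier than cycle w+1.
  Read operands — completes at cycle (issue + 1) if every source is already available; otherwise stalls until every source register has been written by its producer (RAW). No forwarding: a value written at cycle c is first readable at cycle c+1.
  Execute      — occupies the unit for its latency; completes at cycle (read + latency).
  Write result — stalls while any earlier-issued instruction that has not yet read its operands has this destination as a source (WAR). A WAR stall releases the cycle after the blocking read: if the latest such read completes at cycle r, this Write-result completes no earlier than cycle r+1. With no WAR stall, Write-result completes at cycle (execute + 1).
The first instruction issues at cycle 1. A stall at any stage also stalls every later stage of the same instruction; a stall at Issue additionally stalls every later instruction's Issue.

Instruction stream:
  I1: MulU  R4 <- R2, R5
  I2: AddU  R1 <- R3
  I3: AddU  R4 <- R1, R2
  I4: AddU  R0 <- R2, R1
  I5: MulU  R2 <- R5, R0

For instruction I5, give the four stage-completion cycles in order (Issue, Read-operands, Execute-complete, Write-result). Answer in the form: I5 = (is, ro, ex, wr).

I1: IS=1 RO=2 EX=5 WR=6
I2: IS=2 RO=3 EX=5 WR=6
I3: IS=7 RO=8 EX=10 WR=11  [struct: AddU busy until I2 writes@6]
I4: IS=12 RO=13 EX=15 WR=16  [struct: AddU busy until I3 writes@11]
I5: IS=13 RO=17 EX=20 WR=21  [RAW R0: wait I4 write@16]

I5 = (13, 17, 20, 21)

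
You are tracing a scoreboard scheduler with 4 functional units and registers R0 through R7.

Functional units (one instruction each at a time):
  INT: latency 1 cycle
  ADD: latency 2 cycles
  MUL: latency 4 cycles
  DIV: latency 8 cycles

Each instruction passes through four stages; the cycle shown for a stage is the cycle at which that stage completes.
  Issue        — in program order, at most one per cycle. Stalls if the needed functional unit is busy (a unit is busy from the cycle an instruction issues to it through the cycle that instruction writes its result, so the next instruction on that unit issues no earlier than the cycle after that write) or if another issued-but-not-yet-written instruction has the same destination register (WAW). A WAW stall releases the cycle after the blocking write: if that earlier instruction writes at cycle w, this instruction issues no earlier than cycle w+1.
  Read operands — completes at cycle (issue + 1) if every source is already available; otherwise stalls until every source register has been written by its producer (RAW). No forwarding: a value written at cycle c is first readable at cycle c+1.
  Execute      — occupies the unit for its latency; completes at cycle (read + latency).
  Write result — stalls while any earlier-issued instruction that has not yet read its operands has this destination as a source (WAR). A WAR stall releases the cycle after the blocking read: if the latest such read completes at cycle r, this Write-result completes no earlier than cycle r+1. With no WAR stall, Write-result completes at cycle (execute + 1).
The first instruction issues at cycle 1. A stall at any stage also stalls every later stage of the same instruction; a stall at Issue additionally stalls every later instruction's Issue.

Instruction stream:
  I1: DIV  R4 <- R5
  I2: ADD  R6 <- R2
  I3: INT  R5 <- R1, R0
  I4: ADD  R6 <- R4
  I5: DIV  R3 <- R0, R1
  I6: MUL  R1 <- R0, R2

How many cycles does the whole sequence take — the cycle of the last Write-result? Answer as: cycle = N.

cycle = 22

  I1 | 1 | 2 | 10 | 11
  I2 | 2 | 3 | 5 | 6
  I3 | 3 | 4 | 5 | 6
  I4 | 7 | 12 | 14 | 15   struct: ADD busy until I2 writes@6 · RAW R4: wait I1 write@11
  I5 | 12 | 13 | 21 | 22   struct: DIV busy until I1 writes@11
  I6 | 13 | 14 | 18 | 19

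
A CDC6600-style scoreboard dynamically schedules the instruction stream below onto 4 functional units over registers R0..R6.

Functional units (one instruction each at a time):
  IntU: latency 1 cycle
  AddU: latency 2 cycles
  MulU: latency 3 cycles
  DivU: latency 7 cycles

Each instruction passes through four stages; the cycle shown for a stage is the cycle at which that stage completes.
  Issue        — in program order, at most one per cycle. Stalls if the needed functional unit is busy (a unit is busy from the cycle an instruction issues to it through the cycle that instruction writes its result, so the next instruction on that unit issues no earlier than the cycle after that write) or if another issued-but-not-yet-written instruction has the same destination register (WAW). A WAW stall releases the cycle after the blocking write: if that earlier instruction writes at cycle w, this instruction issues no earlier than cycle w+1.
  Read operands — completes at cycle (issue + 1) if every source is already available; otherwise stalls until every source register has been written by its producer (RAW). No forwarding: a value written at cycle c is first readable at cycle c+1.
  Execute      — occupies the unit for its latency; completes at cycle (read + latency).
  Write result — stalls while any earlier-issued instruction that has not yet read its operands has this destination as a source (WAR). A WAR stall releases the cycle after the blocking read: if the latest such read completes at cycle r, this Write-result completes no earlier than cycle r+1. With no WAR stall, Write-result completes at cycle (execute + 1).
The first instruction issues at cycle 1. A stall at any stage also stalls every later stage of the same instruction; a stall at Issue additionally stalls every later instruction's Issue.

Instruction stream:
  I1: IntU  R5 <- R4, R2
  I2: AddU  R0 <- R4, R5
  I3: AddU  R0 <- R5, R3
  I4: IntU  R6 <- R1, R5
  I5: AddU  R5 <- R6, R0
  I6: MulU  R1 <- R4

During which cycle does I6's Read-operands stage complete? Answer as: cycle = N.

cycle 1: I1 dispatched to IntU
cycle 2: I1 operands ready; I2 dispatched to AddU
cycle 3: I1 complete
cycle 4: R5←I1
cycle 5: I2 operands ready
cycle 7: I2 complete
cycle 8: R0←I2
cycle 9: I3 dispatched to AddU
cycle 10: I3 operands ready; I4 dispatched to IntU
cycle 11: I4 operands ready
cycle 12: I3 complete; I4 complete
cycle 13: R0←I3; R6←I4
cycle 14: I5 dispatched to AddU
cycle 15: I5 operands ready; I6 dispatched to MulU
cycle 16: I6 operands ready
cycle 17: I5 complete
cycle 18: R5←I5
cycle 19: I6 complete
cycle 20: R1←I6

cycle = 16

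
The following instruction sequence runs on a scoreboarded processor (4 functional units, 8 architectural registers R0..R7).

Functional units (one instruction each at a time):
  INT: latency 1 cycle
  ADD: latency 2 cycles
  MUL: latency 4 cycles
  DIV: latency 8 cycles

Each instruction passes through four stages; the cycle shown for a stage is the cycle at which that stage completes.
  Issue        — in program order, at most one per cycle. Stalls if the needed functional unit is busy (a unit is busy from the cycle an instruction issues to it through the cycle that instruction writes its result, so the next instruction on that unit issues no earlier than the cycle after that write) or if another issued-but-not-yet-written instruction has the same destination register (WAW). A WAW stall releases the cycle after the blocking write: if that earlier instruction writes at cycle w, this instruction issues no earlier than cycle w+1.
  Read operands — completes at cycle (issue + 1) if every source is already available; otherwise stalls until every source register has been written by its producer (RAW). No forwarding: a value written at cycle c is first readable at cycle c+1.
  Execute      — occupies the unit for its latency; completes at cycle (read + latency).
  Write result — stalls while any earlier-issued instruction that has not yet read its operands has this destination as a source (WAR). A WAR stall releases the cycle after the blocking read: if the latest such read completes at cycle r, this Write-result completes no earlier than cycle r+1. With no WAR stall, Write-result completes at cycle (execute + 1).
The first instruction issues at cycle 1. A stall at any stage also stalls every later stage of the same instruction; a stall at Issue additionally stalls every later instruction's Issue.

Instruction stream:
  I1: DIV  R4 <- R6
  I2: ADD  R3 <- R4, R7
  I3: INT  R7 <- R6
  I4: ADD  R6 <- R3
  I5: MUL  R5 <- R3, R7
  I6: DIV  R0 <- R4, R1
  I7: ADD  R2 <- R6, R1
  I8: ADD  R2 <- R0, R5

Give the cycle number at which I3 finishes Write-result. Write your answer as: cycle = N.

cycle = 13

I1 -> (1, 2, 10, 11)
I2 -> (2, 12, 14, 15)  // RAW R4: wait I1 write@11
I3 -> (3, 4, 5, 13)  // WAR R7: wait I2 read@12
I4 -> (16, 17, 19, 20)  // struct: ADD busy until I2 writes@15
I5 -> (17, 18, 22, 23)
I6 -> (18, 19, 27, 28)
I7 -> (21, 22, 24, 25)  // struct: ADD busy until I4 writes@20
I8 -> (26, 29, 31, 32)  // struct: ADD busy until I7 writes@25, RAW R0: wait I6 write@28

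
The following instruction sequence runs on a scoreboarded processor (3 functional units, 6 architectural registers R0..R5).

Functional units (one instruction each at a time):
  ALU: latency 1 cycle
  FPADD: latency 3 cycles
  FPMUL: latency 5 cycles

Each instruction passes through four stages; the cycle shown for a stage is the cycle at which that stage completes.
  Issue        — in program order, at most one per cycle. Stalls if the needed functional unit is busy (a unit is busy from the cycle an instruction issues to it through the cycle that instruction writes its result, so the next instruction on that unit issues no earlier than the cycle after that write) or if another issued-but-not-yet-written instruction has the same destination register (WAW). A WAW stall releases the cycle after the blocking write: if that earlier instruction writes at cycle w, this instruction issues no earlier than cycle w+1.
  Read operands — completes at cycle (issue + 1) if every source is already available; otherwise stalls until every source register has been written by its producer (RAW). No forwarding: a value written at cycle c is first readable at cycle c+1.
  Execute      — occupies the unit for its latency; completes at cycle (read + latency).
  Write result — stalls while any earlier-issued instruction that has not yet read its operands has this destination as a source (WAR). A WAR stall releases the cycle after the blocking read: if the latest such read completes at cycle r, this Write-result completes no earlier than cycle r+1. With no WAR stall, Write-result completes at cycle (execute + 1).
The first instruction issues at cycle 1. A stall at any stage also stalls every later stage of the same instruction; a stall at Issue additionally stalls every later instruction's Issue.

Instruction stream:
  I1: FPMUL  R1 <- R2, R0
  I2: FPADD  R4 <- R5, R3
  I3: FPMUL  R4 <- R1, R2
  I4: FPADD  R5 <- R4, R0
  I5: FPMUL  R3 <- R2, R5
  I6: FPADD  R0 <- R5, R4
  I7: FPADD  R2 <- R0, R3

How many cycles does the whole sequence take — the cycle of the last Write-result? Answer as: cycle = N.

cycle = 33

t=1  I1 issues→FPMUL
t=2  I1 reads; I2 issues→FPADD
t=3  I2 reads
t=6  I2 exec-done
t=7  I1 exec-done; I2 writes R4
t=8  I1 writes R1
t=9  I3 issues→FPMUL
t=10  I3 reads; I4 issues→FPADD
t=15  I3 exec-done
t=16  I3 writes R4
t=17  I4 reads; I5 issues→FPMUL
t=20  I4 exec-done
t=21  I4 writes R5
t=22  I5 reads; I6 issues→FPADD
t=23  I6 reads
t=26  I6 exec-done
t=27  I5 exec-done; I6 writes R0
t=28  I5 writes R3; I7 issues→FPADD
t=29  I7 reads
t=32  I7 exec-done
t=33  I7 writes R2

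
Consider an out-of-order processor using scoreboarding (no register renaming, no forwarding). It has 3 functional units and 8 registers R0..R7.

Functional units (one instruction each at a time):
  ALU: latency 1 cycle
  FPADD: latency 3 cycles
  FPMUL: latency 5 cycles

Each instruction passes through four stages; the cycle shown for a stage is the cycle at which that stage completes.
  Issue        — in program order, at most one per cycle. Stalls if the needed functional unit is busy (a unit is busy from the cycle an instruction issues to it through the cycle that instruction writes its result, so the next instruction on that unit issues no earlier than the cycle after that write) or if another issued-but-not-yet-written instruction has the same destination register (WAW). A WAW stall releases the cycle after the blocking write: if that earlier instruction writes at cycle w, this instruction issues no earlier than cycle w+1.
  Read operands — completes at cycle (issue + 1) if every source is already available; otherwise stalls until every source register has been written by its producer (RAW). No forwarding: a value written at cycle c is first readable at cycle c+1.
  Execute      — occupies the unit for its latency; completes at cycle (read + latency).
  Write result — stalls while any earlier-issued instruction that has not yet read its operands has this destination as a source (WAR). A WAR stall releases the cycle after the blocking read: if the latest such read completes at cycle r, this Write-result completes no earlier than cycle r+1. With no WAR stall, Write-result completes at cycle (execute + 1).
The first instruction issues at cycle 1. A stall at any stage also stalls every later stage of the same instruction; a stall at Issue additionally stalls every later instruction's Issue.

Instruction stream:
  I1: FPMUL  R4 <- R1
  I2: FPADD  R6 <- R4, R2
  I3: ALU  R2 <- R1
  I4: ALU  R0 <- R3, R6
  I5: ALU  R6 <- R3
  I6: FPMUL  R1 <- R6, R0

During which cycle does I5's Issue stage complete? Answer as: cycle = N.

t=1  I1 issues→FPMUL
t=2  I1 reads; I2 issues→FPADD
t=3  I3 issues→ALU
t=4  I3 reads
t=5  I3 exec-done
t=7  I1 exec-done
t=8  I1 writes R4
t=9  I2 reads
t=10  I3 writes R2
t=11  I4 issues→ALU
t=12  I2 exec-done
t=13  I2 writes R6
t=14  I4 reads
t=15  I4 exec-done
t=16  I4 writes R0
t=17  I5 issues→ALU
t=18  I5 reads; I6 issues→FPMUL
t=19  I5 exec-done
t=20  I5 writes R6
t=21  I6 reads
t=26  I6 exec-done
t=27  I6 writes R1

cycle = 17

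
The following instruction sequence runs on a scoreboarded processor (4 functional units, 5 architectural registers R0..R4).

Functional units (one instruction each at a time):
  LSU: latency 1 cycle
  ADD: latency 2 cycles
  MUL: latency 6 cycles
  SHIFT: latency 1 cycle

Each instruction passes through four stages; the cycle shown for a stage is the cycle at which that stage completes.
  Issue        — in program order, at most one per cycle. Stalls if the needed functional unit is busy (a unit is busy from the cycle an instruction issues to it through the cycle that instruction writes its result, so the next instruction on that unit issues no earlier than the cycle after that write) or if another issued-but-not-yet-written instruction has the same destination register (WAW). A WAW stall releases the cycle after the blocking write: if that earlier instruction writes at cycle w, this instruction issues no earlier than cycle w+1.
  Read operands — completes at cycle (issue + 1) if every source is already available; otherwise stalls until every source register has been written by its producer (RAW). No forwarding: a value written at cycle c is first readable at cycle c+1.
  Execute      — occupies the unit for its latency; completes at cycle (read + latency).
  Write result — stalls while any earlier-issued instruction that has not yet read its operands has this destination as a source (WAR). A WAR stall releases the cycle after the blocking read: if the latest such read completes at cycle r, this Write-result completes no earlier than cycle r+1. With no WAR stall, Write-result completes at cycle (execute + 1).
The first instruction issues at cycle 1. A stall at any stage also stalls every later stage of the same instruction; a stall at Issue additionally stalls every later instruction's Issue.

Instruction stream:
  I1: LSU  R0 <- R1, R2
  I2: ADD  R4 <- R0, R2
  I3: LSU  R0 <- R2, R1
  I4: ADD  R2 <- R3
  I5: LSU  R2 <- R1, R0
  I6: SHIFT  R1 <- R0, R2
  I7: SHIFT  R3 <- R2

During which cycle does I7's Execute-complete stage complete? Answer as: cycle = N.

cycle 1: I1 issues→LSU
cycle 2: I1 reads | I2 issues→ADD
cycle 3: I1 exec-done
cycle 4: I1 writes R0
cycle 5: I2 reads | I3 issues→LSU
cycle 6: I3 reads
cycle 7: I2 exec-done | I3 exec-done
cycle 8: I2 writes R4 | I3 writes R0
cycle 9: I4 issues→ADD
cycle 10: I4 reads
cycle 12: I4 exec-done
cycle 13: I4 writes R2
cycle 14: I5 issues→LSU
cycle 15: I5 reads | I6 issues→SHIFT
cycle 16: I5 exec-done
cycle 17: I5 writes R2
cycle 18: I6 reads
cycle 19: I6 exec-done
cycle 20: I6 writes R1
cycle 21: I7 issues→SHIFT
cycle 22: I7 reads
cycle 23: I7 exec-done
cycle 24: I7 writes R3

cycle = 23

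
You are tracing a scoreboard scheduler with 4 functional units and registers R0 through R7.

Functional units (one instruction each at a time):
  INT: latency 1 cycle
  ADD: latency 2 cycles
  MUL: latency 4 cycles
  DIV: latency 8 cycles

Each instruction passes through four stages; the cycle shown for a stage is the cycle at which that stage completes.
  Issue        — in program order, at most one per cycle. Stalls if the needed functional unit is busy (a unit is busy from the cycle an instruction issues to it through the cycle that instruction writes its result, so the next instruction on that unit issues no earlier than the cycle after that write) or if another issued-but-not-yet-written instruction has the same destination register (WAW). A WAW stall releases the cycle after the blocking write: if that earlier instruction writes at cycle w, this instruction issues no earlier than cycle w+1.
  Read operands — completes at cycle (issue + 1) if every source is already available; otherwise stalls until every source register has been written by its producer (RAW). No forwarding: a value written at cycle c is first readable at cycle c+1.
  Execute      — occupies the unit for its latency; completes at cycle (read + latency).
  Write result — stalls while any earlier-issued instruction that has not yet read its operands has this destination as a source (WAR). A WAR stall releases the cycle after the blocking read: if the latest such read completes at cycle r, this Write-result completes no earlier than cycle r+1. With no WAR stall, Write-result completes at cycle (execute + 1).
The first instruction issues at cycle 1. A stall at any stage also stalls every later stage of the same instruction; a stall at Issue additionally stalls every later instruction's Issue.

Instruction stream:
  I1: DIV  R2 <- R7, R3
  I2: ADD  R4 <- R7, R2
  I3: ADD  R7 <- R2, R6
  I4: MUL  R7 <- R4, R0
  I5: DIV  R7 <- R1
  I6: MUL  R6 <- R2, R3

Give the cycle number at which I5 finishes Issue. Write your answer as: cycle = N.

  I1 | 1 | 2 | 10 | 11
  I2 | 2 | 12 | 14 | 15   RAW R2: wait I1 write@11
  I3 | 16 | 17 | 19 | 20   struct: ADD busy until I2 writes@15
  I4 | 21 | 22 | 26 | 27   WAW R7: wait I3 write@20
  I5 | 28 | 29 | 37 | 38   WAW R7: wait I4 write@27
  I6 | 29 | 30 | 34 | 35

cycle = 28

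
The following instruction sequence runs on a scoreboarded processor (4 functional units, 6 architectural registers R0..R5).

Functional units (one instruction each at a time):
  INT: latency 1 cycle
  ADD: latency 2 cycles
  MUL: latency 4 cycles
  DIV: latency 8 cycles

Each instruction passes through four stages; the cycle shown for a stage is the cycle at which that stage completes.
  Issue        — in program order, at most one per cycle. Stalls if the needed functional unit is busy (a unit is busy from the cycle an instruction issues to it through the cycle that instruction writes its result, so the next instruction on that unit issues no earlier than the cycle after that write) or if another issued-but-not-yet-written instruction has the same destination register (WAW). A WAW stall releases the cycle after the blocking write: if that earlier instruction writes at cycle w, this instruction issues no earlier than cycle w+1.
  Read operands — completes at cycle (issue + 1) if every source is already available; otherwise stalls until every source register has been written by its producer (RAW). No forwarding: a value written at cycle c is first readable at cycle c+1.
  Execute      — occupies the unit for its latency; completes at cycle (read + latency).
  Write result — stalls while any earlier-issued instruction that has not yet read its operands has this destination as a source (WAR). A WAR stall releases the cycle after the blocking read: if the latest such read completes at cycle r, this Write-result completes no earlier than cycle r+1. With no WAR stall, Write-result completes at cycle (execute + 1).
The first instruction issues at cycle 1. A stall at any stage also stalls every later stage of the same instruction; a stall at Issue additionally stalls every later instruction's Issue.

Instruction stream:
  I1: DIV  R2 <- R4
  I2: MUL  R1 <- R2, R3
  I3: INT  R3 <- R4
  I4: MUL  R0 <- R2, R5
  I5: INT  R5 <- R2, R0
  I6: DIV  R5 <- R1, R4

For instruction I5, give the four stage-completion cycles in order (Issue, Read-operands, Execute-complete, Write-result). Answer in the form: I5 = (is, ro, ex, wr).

I5 = (19, 25, 26, 27)

I1  is:1  ro:2  ex:10  wr:11
I2  is:2  ro:12  ex:16  wr:17  — RAW R2: wait I1 write@11
I3  is:3  ro:4  ex:5  wr:13  — WAR R3: wait I2 read@12
I4  is:18  ro:19  ex:23  wr:24  — struct: MUL busy until I2 writes@17
I5  is:19  ro:25  ex:26  wr:27  — RAW R0: wait I4 write@24
I6  is:28  ro:29  ex:37  wr:38  — WAW R5: wait I5 write@27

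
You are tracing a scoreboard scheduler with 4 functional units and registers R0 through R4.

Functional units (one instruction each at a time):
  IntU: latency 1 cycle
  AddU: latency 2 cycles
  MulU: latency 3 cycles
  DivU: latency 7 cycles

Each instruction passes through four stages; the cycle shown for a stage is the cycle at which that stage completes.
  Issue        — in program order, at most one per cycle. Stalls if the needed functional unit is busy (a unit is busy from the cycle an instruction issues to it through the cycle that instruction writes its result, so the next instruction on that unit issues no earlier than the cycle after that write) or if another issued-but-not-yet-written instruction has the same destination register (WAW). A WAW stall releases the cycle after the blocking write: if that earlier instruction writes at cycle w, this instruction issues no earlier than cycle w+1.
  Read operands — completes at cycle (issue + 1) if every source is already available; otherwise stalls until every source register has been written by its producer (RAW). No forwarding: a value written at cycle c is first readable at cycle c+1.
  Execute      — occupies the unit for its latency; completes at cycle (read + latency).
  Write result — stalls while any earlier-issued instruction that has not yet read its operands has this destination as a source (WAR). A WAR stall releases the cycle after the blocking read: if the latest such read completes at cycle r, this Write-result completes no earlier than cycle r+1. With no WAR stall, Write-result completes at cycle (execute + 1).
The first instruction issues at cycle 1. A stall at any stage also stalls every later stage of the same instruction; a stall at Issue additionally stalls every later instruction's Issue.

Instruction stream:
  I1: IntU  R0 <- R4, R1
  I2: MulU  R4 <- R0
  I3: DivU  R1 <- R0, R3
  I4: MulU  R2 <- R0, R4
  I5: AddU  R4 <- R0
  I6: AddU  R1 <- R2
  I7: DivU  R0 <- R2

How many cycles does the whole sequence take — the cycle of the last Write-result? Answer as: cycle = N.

c1: issue I1 (IntU)
c2: I1 read-ops; issue I2 (MulU)
c3: I1 finished on IntU; issue I3 (DivU)
c4: I1→R0
c5: I2 read-ops; I3 read-ops
c8: I2 finished on MulU
c9: I2→R4
c10: issue I4 (MulU)
c11: I4 read-ops; issue I5 (AddU)
c12: I3 finished on DivU; I5 read-ops
c13: I3→R1
c14: I4 finished on MulU; I5 finished on AddU
c15: I4→R2; I5→R4
c16: issue I6 (AddU)
c17: I6 read-ops; issue I7 (DivU)
c18: I7 read-ops
c19: I6 finished on AddU
c20: I6→R1
c25: I7 finished on DivU
c26: I7→R0

cycle = 26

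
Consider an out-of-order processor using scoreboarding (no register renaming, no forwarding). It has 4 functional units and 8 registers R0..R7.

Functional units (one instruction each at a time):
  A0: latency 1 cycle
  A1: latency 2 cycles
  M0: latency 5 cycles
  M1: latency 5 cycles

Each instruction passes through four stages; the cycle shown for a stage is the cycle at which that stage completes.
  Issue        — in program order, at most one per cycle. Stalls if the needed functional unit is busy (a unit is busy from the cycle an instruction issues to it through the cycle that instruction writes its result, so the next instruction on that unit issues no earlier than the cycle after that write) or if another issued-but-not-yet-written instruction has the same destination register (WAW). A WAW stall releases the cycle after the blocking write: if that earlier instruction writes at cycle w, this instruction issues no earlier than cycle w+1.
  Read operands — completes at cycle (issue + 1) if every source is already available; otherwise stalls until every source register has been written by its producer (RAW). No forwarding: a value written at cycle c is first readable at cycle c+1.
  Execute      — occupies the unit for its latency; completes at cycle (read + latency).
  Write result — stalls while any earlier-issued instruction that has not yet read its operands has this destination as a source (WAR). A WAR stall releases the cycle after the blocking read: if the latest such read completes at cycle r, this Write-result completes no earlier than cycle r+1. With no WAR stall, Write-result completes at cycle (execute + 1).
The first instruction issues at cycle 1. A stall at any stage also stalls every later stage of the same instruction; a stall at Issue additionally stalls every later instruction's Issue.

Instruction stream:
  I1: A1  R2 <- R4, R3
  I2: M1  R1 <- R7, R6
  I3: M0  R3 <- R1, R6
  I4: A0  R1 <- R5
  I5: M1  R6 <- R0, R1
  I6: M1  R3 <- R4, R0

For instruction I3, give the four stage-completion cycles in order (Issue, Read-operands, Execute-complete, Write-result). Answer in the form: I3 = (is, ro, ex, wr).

I1 -> (1, 2, 4, 5)
I2 -> (2, 3, 8, 9)
I3 -> (3, 10, 15, 16)  // RAW R1: wait I2 write@9
I4 -> (10, 11, 12, 13)  // WAW R1: wait I2 write@9
I5 -> (11, 14, 19, 20)  // RAW R1: wait I4 write@13
I6 -> (21, 22, 27, 28)  // struct: M1 busy until I5 writes@20

I3 = (3, 10, 15, 16)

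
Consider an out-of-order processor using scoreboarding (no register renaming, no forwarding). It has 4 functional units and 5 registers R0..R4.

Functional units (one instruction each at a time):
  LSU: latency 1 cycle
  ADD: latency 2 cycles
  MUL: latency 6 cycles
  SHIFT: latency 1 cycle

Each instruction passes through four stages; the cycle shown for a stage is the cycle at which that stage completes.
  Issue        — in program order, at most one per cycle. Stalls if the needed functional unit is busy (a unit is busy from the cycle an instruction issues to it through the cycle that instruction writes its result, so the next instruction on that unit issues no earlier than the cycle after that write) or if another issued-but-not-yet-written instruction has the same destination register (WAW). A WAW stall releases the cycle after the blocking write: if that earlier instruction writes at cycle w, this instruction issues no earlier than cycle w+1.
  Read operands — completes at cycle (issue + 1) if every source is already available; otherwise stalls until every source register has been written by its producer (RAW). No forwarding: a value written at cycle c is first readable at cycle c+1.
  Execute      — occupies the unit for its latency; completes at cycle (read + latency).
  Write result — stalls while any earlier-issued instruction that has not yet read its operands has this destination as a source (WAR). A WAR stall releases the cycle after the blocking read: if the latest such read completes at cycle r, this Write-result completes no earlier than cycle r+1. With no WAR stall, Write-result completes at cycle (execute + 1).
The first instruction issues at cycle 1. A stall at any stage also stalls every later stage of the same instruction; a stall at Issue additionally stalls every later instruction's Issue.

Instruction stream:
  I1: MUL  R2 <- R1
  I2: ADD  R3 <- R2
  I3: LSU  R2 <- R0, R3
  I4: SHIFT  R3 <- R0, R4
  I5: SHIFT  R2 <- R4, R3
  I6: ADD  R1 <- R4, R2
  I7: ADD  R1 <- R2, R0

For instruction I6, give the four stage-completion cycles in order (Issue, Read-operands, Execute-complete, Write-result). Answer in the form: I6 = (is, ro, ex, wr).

[I1] 1/2/8/9
[I2] 2/10/12/13  (RAW R2: wait I1 write@9)
[I3] 10/14/15/16  (WAW R2: wait I1 write@9; RAW R3: wait I2 write@13)
[I4] 14/15/16/17  (WAW R3: wait I2 write@13)
[I5] 18/19/20/21  (struct: SHIFT busy until I4 writes@17)
[I6] 19/22/24/25  (RAW R2: wait I5 write@21)
[I7] 26/27/29/30  (struct: ADD busy until I6 writes@25)

I6 = (19, 22, 24, 25)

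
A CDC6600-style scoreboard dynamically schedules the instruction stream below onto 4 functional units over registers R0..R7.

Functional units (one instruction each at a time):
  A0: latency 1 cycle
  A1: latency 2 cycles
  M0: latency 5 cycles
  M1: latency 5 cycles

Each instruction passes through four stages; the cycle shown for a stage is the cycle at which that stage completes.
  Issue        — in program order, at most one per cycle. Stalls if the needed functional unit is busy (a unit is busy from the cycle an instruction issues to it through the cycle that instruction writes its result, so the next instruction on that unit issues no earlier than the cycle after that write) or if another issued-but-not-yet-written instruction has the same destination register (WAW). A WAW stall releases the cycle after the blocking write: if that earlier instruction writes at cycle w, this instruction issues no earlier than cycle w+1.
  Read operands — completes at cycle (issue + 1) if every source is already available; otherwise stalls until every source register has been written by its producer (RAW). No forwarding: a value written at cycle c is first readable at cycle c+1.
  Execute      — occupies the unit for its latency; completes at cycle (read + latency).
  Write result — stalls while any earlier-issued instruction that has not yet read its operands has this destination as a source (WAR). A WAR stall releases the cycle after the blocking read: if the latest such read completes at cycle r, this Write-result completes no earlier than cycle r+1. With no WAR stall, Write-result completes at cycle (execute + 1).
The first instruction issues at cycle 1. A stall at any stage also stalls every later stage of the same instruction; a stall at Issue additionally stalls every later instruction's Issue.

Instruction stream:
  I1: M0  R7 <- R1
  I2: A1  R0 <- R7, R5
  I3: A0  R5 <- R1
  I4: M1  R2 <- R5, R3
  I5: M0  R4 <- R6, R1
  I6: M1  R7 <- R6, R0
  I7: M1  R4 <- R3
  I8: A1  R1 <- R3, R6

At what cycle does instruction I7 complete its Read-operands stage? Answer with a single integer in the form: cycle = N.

cycle = 27

I1: IS=1 RO=2 EX=7 WR=8
I2: IS=2 RO=9 EX=11 WR=12  [RAW R7: wait I1 write@8]
I3: IS=3 RO=4 EX=5 WR=10  [WAR R5: wait I2 read@9]
I4: IS=4 RO=11 EX=16 WR=17  [RAW R5: wait I3 write@10]
I5: IS=9 RO=10 EX=15 WR=16  [struct: M0 busy until I1 writes@8]
I6: IS=18 RO=19 EX=24 WR=25  [struct: M1 busy until I4 writes@17]
I7: IS=26 RO=27 EX=32 WR=33  [struct: M1 busy until I6 writes@25]
I8: IS=27 RO=28 EX=30 WR=31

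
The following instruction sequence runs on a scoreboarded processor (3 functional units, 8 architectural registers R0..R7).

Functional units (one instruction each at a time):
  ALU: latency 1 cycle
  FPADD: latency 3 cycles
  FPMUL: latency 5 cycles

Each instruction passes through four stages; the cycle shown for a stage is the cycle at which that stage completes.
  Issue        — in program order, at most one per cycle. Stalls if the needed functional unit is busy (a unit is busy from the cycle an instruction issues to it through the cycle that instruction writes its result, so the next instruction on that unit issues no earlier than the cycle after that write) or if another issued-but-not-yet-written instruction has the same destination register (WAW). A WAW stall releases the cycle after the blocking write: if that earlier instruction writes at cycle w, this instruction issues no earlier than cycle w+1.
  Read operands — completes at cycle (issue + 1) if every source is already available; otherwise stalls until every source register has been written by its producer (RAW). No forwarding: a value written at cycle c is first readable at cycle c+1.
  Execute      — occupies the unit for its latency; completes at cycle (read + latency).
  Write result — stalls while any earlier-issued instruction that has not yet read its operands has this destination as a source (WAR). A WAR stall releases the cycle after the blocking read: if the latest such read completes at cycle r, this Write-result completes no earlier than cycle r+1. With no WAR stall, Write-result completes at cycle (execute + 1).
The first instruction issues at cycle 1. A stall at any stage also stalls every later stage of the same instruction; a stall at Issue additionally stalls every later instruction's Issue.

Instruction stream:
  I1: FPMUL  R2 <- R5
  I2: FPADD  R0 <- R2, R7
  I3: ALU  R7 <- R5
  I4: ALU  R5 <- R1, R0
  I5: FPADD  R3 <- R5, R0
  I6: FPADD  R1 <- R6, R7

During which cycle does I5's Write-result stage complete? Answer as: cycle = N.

cycle = 21

I1 -> (1, 2, 7, 8)
I2 -> (2, 9, 12, 13)  // RAW R2: wait I1 write@8
I3 -> (3, 4, 5, 10)  // WAR R7: wait I2 read@9
I4 -> (11, 14, 15, 16)  // struct: ALU busy until I3 writes@10, RAW R0: wait I2 write@13
I5 -> (14, 17, 20, 21)  // struct: FPADD busy until I2 writes@13, RAW R5: wait I4 write@16
I6 -> (22, 23, 26, 27)  // struct: FPADD busy until I5 writes@21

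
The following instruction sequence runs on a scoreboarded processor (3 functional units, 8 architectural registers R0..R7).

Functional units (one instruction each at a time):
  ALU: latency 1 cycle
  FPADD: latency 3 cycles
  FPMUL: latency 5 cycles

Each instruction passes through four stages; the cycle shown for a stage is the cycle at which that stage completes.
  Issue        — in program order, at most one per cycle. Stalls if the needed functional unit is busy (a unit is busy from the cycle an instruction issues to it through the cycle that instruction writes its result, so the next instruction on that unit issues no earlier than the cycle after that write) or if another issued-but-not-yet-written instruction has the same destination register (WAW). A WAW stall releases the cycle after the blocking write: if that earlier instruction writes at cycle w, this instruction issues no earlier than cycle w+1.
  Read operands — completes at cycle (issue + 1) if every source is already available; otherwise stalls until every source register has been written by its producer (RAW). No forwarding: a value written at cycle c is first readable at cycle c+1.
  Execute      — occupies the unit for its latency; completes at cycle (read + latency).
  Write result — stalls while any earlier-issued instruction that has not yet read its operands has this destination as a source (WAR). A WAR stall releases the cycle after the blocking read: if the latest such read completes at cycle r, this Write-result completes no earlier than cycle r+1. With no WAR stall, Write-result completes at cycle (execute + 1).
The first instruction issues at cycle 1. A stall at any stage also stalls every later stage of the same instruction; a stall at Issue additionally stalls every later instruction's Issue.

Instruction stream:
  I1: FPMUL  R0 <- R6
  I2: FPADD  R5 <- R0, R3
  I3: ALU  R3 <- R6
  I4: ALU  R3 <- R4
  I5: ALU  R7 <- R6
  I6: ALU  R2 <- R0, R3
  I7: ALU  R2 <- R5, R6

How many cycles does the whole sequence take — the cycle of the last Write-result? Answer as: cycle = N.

cycle = 26

I1 -> (1, 2, 7, 8)
I2 -> (2, 9, 12, 13)  // RAW R0: wait I1 write@8
I3 -> (3, 4, 5, 10)  // WAR R3: wait I2 read@9
I4 -> (11, 12, 13, 14)  // struct: ALU busy until I3 writes@10
I5 -> (15, 16, 17, 18)  // struct: ALU busy until I4 writes@14
I6 -> (19, 20, 21, 22)  // struct: ALU busy until I5 writes@18
I7 -> (23, 24, 25, 26)  // struct: ALU busy until I6 writes@22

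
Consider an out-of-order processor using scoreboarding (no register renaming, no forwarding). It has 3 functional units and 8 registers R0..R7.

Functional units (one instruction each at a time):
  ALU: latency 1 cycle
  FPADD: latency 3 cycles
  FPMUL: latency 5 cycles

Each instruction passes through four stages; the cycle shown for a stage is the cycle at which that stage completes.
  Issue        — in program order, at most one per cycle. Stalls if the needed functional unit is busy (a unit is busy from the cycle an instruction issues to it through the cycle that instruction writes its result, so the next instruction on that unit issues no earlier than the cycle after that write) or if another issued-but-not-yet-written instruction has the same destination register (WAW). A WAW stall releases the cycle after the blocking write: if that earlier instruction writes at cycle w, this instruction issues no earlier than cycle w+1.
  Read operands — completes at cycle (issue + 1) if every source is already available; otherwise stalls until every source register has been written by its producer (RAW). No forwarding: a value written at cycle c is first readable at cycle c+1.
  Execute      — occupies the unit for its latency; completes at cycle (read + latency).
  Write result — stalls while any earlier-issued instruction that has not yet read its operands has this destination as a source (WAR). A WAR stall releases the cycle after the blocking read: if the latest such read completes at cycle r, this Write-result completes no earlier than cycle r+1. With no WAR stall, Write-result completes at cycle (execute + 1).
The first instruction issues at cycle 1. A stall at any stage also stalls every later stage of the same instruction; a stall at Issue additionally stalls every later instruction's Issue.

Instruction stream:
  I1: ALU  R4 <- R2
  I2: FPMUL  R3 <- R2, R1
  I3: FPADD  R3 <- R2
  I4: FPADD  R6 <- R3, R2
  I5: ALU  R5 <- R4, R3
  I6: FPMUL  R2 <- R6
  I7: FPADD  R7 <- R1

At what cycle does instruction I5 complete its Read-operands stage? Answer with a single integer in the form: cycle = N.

[1] I1 issues→ALU
[2] I1 reads | I2 issues→FPMUL
[3] I1 exec-done | I2 reads
[4] I1 writes R4
[8] I2 exec-done
[9] I2 writes R3
[10] I3 issues→FPADD
[11] I3 reads
[14] I3 exec-done
[15] I3 writes R3
[16] I4 issues→FPADD
[17] I4 reads | I5 issues→ALU
[18] I5 reads | I6 issues→FPMUL
[19] I5 exec-done
[20] I4 exec-done | I5 writes R5
[21] I4 writes R6
[22] I6 reads | I7 issues→FPADD
[23] I7 reads
[26] I7 exec-done
[27] I6 exec-done | I7 writes R7
[28] I6 writes R2

cycle = 18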